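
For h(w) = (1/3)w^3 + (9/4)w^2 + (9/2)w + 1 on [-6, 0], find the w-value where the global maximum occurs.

The derivative is w^2 + (9/2)w + 9/2, which vanishes at w = -3 and w = -3/2.
Evaluating at the critical points and endpoints: h(-6) = -17; h(-3) = -5/4; h(-3/2) = -29/16; h(0) = 1.
Hence the absolute maximum is 1 at w = 0.

0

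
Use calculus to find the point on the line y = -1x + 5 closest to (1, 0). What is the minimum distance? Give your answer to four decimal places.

2.8284

Minimize D(x)^2 = (x - 1)^2 + (-x + 5)^2.
d/dx[D^2] = 2(x - 1) + 2·(-1)·(-x + 5) = 0 ⇒ x = 3.
Then y = 2 and the distance is √(8) ≈ 2.8284.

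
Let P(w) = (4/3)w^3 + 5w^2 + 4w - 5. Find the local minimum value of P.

-71/12

P'(w) = 4w^2 + 10w + 4 = 0 at w = -2, -1/2.
P''(w) = 8w + 10. P''(-2) = -6 < 0 ⇒ local maximum; P''(-1/2) = 6 > 0 ⇒ local minimum.
Thus P has its local minimum at w = -1/2, with value -71/12.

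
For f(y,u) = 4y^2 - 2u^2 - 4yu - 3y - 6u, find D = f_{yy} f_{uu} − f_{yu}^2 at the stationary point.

-48

∂f/∂y = 8y - 4u - 3 = 0 and ∂f/∂u = -4y - 4u - 6 = 0, so (y, u) = (-1/4, -5/4).
The Hessian has f_{yy} = 8, f_{uu} = -4, f_{yu} = -4, giving D = -48 < 0, so the point is a saddle point.
D = (8)·(-4) − (-4)^2 = -48.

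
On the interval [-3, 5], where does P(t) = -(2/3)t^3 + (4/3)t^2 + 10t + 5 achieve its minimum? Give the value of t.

Differentiating, P'(t) = -2t^2 + (8/3)t + 10; which vanishes at t = -5/3 and t = 3.
Evaluating at the critical points and endpoints: P(-3) = 5,  P(-5/3) = -395/81,  P(3) = 29,  P(5) = 5.
So the minimum is P(-5/3) = -395/81.

-5/3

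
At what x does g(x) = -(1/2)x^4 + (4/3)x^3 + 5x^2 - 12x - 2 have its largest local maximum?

-2

g'(x) = -2x^3 + 4x^2 + 10x - 12 = 0 at x = -2, 1, 3.
Since g''(x) = -6x^2 + 8x + 10, we get g''(-2) = -30 < 0 ⇒ local maximum; g''(1) = 12 > 0 ⇒ local minimum; g''(3) = -20 < 0 ⇒ local maximum.
Thus g has its largest local maximum at x = -2, with value 70/3.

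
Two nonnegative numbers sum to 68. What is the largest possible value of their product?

With x + y = 68, the product is P(x) = x(68 − x).
P'(x) = 68 − 2x = 0 gives x = 34; P'' = −2 < 0, so this is the maximum.
P = 34·34 = 1156.

1156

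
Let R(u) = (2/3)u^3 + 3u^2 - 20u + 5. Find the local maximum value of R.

290/3

Critical points: R'(u) = 2u^2 + 6u - 20 vanishes at u = -5, 2.
R''(u) = 4u + 6. R''(-5) = -14 < 0 ⇒ local maximum; R''(2) = 14 > 0 ⇒ local minimum.
The local maximum is R(-5) = 290/3.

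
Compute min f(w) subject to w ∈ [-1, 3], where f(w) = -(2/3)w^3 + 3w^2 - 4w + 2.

-1

Differentiating, f'(w) = -2w^2 + 6w - 4; which vanishes at w = 1 and w = 2.
Compare values at every candidate in [-1, 3]: f(-1) = 29/3, f(1) = 1/3, f(2) = 2/3, f(3) = -1.
The minimum over the interval is -1, attained at w = 3.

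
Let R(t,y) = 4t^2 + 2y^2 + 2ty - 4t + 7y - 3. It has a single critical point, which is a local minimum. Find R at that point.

∂R/∂t = 8t + 2y - 4 = 0 and ∂R/∂y = 2t + 4y + 7 = 0, so (t, y) = (15/14, -16/7).
The Hessian has R_{tt} = 8, R_{yy} = 4, R_{ty} = 2, giving D = 28 > 0 with R_{tt} > 0, so the point is a local minimum.
R(15/14, -16/7) = -92/7.

-92/7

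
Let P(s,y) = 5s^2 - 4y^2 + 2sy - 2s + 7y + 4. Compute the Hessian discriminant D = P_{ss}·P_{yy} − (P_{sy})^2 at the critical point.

∂P/∂s = 10s + 2y - 2 = 0 and ∂P/∂y = 2s - 8y + 7 = 0, so (s, y) = (1/42, 37/42).
The Hessian has P_{ss} = 10, P_{yy} = -8, P_{sy} = 2, giving D = -84 < 0, so the point is a saddle point.
D = (10)·(-8) − (2)^2 = -84.

-84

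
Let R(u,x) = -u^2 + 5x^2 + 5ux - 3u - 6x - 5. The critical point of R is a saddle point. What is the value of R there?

∂R/∂u = -2u + 5x - 3 = 0 and ∂R/∂x = 5u + 10x - 6 = 0, so (u, x) = (0, 3/5).
The Hessian has R_{uu} = -2, R_{xx} = 10, R_{ux} = 5, giving D = -45 < 0, so the point is a saddle point.
R(0, 3/5) = -34/5.

-34/5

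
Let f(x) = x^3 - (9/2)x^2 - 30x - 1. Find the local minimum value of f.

Critical points: f'(x) = 3x^2 - 9x - 30 vanishes at x = -2, 5.
f''(x) = 6x - 9. f''(-2) = -21 < 0 ⇒ local maximum; f''(5) = 21 > 0 ⇒ local minimum.
Thus f has its local minimum at x = 5, with value -277/2.

-277/2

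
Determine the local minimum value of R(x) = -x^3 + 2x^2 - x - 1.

R'(x) = -3x^2 + 4x - 1 = 0 at x = 1/3, 1.
Second-derivative test with R''(x) = -6x + 4: R''(1/3) = 2 > 0 ⇒ local minimum; R''(1) = -2 < 0 ⇒ local maximum.
So the local minimum value is R(1/3) = -31/27.

-31/27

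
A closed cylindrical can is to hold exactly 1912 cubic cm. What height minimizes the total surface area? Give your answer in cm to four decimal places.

13.4524

With radius r and height h, πr²h = 1912 so h = 1912/(πr²), and S(r) = 2πr² + 2πrh = 2πr² + 2·1912/r.
S'(r) = 4πr − 2·1912/r² = 0 ⇒ r³ = 1912/(2π), so r ≈ 6.7262 and h = 2r ≈ 13.4524.
S''(r) = 4π + 4·1912/r³ > 0, so this is the minimum; S ≈ 852.7855.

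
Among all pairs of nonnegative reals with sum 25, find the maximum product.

With x + y = 25, the product is P(x) = x(25 − x).
P'(x) = 25 − 2x = 0 gives x = 25/2; P'' = −2 < 0, so this is the maximum.
P = 25/2·25/2 = 625/4.

625/4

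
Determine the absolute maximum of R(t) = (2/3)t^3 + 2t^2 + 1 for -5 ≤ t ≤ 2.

Differentiating, R'(t) = 2t^2 + 4t; which vanishes at t = -2 and t = 0.
Candidates: R(-5) = -97/3, R(-2) = 11/3, R(0) = 1, R(2) = 43/3.
The maximum over the interval is 43/3, attained at t = 2.

43/3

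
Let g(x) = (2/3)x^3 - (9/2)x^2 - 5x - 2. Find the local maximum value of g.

Critical points: g'(x) = 2x^2 - 9x - 5 vanishes at x = -1/2, 5.
Second-derivative test with g''(x) = 4x - 9: g''(-1/2) = -11 < 0 ⇒ local maximum; g''(5) = 11 > 0 ⇒ local minimum.
Thus g has its local maximum at x = -1/2, with value -17/24.

-17/24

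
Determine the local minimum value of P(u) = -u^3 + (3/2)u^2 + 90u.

-575/2

Critical points: P'(u) = -3u^2 + 3u + 90 vanishes at u = -5, 6.
Since P''(u) = -6u + 3, we get P''(-5) = 33 > 0 ⇒ local minimum; P''(6) = -33 < 0 ⇒ local maximum.
The local minimum is P(-5) = -575/2.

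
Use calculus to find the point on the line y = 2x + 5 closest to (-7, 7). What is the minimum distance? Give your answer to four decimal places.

7.1554

Minimize D(x)^2 = (x + 7)^2 + (2x - 2)^2.
d/dx[D^2] = 2(x + 7) + 2·2·(2x - 2) = 0 ⇒ x = -3/5.
Then y = 19/5 and the distance is √(256/5) ≈ 7.1554.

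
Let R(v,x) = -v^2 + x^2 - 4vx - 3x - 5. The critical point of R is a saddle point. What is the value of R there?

-109/20

∂R/∂v = -2v - 4x = 0 and ∂R/∂x = -4v + 2x - 3 = 0, so (v, x) = (-3/5, 3/10).
The Hessian has R_{vv} = -2, R_{xx} = 2, R_{vx} = -4, giving D = -20 < 0, so the point is a saddle point.
R(-3/5, 3/10) = -109/20.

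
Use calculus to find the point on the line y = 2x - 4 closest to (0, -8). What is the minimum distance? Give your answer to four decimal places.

Minimize D(x)^2 = (x + 0)^2 + (2x + 4)^2.
d/dx[D^2] = 2(x + 0) + 2·2·(2x + 4) = 0 ⇒ x = -8/5.
Then y = -36/5 and the distance is √(16/5) ≈ 1.7889.

1.7889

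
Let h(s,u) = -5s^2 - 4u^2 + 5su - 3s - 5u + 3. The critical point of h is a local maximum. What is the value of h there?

∂h/∂s = -10s + 5u - 3 = 0 and ∂h/∂u = 5s - 8u - 5 = 0, so (s, u) = (-49/55, -13/11).
The Hessian has h_{ss} = -10, h_{uu} = -8, h_{su} = 5, giving D = 55 > 0 with h_{ss} < 0, so the point is a local maximum.
h(-49/55, -13/11) = 401/55.

401/55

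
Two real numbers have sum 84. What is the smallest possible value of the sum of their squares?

With a + b = 84, a^2 + b^2 = a^2 + (84 − a)^2.
The derivative 2a − 2(84 − a) = 4a − 168 vanishes at a = 42; second derivative 4 > 0, a minimum.
The minimum is 2·(42)^2 = 3528.

3528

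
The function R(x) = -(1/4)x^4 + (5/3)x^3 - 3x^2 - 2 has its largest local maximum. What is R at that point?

Critical points: R'(x) = -x^3 + 5x^2 - 6x vanishes at x = 0, 2, 3.
Since R''(x) = -3x^2 + 10x - 6, we get R''(0) = -6 < 0 ⇒ local maximum; R''(2) = 2 > 0 ⇒ local minimum; R''(3) = -3 < 0 ⇒ local maximum.
The largest local maximum is R(0) = -2.

-2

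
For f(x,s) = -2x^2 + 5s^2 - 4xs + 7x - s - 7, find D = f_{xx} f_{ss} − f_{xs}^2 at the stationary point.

-56

∂f/∂x = -4x - 4s + 7 = 0 and ∂f/∂s = -4x + 10s - 1 = 0, so (x, s) = (33/28, 4/7).
The Hessian has f_{xx} = -4, f_{ss} = 10, f_{xs} = -4, giving D = -56 < 0, so the point is a saddle point.
D = (-4)·(10) − (-4)^2 = -56.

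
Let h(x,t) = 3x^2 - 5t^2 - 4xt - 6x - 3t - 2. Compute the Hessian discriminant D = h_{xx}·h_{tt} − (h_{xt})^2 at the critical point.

-76

∂h/∂x = 6x - 4t - 6 = 0 and ∂h/∂t = -4x - 10t - 3 = 0, so (x, t) = (12/19, -21/38).
The Hessian has h_{xx} = 6, h_{tt} = -10, h_{xt} = -4, giving D = -76 < 0, so the point is a saddle point.
D = (6)·(-10) − (-4)^2 = -76.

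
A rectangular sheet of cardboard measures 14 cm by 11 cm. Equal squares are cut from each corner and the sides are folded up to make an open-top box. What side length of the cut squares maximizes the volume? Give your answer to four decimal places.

2.0388

With cut size x, the volume is V(x) = x(14 − 2x)(11 − 2x) for 0 < x < 5.5.
V'(x) = 12x^2 − 100x + 154. Setting V'(x) = 0 gives x ≈ 2.0388 (the root in (0, 5.5)).
V''(x) = 24x − 100 is negative there, so this is the maximum; V ≈ 140.0387.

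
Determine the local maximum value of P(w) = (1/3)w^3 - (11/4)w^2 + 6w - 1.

47/16

P'(w) = w^2 - (11/2)w + 6 = 0 at w = 3/2, 4.
Second-derivative test with P''(w) = 2w - 11/2: P''(3/2) = -5/2 < 0 ⇒ local maximum; P''(4) = 5/2 > 0 ⇒ local minimum.
Thus P has its local maximum at w = 3/2, with value 47/16.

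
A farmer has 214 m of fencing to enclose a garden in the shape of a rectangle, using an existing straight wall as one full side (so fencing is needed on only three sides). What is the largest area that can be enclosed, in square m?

Let the sides perpendicular to the wall have length x and the parallel side y, so 2x + y = 214 and the area is A = xy = x(214 − 2x).
A'(x) = 214 − 4x = 0 gives x = 107/2, and A''(x) = −4 < 0 confirms a maximum.
Then y = 214 − 2·107/2 = 107 and A = 11449/2.

11449/2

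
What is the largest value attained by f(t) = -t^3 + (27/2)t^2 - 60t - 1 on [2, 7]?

-75

f'(t) = -3t^2 + 27t - 60, which vanishes at t = 4 and t = 5.
Evaluating at the critical points and endpoints: f(2) = -75,  f(4) = -89,  f(5) = -177/2,  f(7) = -205/2.
So the maximum is f(2) = -75.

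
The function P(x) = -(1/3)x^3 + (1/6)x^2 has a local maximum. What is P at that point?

1/162

P'(x) = -x^2 + (1/3)x. Setting P'(x) = 0 gives x ∈ {0, 1/3}.
Since P''(x) = -2x + 1/3, we get P''(0) = 1/3 > 0 ⇒ local minimum; P''(1/3) = -1/3 < 0 ⇒ local maximum.
So the local maximum value is P(1/3) = 1/162.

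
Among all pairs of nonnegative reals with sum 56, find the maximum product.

784

With x + y = 56, the product is P(x) = x(56 − x).
P'(x) = 56 − 2x = 0 gives x = 28; P'' = −2 < 0, so this is the maximum.
P = 28·28 = 784.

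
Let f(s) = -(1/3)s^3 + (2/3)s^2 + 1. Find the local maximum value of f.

113/81

f'(s) = -s^2 + (4/3)s. Setting f'(s) = 0 gives s ∈ {0, 4/3}.
Since f''(s) = -2s + 4/3, we get f''(0) = 4/3 > 0 ⇒ local minimum; f''(4/3) = -4/3 < 0 ⇒ local maximum.
The local maximum is f(4/3) = 113/81.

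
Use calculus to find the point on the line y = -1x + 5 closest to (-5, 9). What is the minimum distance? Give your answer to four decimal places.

0.7071

Minimize D(x)^2 = (x + 5)^2 + (-x - 4)^2.
d/dx[D^2] = 2(x + 5) + 2·(-1)·(-x - 4) = 0 ⇒ x = -9/2.
Then y = 19/2 and the distance is √(1/2) ≈ 0.7071.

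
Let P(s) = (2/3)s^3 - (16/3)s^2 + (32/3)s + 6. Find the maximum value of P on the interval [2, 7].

P'(s) = 2s^2 - (32/3)s + 32/3, whose only zero in [2, 7] is s = 4.
Compare values at every candidate in [2, 7]: P(2) = 34/3; P(4) = 6; P(7) = 48.
The maximum over the interval is 48, attained at s = 7.

48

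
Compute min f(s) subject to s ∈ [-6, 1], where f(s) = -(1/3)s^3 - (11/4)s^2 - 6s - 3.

-145/12

The derivative is -s^2 - (11/2)s - 6, which vanishes at s = -4 and s = -3/2.
Evaluating at the critical points and endpoints: f(-6) = 6, f(-4) = -5/3, f(-3/2) = 15/16, f(1) = -145/12.
Hence the absolute minimum is -145/12 at s = 1.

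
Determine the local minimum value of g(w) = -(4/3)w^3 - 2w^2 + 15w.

-175/6

g'(w) = -4w^2 - 4w + 15. Setting g'(w) = 0 gives w ∈ {-5/2, 3/2}.
Second-derivative test with g''(w) = -8w - 4: g''(-5/2) = 16 > 0 ⇒ local minimum; g''(3/2) = -16 < 0 ⇒ local maximum.
Thus g has its local minimum at w = -5/2, with value -175/6.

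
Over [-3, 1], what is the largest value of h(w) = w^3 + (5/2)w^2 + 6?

19/2

The derivative is 3w^2 + 5w, which vanishes at w = -5/3 and w = 0.
Candidates: h(-3) = 3/2; h(-5/3) = 449/54; h(0) = 6; h(1) = 19/2.
So the maximum is h(1) = 19/2.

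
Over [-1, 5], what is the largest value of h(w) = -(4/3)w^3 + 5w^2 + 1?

h'(w) = -4w^2 + 10w, which vanishes at w = 0 and w = 5/2.
Compare values at every candidate in [-1, 5]: h(-1) = 22/3; h(0) = 1; h(5/2) = 137/12; h(5) = -122/3.
The maximum over the interval is 137/12, attained at w = 5/2.

137/12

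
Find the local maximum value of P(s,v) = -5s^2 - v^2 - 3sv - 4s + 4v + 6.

∂P/∂s = -10s - 3v - 4 = 0 and ∂P/∂v = -3s - 2v + 4 = 0, so (s, v) = (-20/11, 52/11).
The Hessian has P_{ss} = -10, P_{vv} = -2, P_{sv} = -3, giving D = 11 > 0 with P_{ss} < 0, so the point is a local maximum.
P(-20/11, 52/11) = 210/11.

210/11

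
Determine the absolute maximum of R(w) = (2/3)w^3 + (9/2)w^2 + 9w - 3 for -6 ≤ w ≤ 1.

R'(w) = 2w^2 + 9w + 9, which vanishes at w = -3 and w = -3/2.
Candidates: R(-6) = -39, R(-3) = -15/2, R(-3/2) = -69/8, R(1) = 67/6.
The maximum over the interval is 67/6, attained at w = 1.

67/6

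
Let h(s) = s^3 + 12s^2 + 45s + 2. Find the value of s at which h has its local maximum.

-5

h'(s) = 3s^2 + 24s + 45 = 0 at s = -5, -3.
Second-derivative test with h''(s) = 6s + 24: h''(-5) = -6 < 0 ⇒ local maximum; h''(-3) = 6 > 0 ⇒ local minimum.
So the local maximum value is h(-5) = -48.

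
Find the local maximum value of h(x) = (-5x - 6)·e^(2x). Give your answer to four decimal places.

h'(x) = (-5)·e^(2x) + (-5x - 6)·2·e^(2x) = (-10x - 17)·e^(2x). Since e^(2x) > 0, the only critical point is x = -17/10.
h''(-17/10) has the same sign as -10 < 0, so this is a local maximum.
h(-17/10) = (5/2)·e^(-17/5) ≈ 0.0834.

0.0834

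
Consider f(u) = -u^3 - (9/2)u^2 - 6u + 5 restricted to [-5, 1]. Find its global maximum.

Differentiating, f'(u) = -3u^2 - 9u - 6; which vanishes at u = -2 and u = -1.
Candidates: f(-5) = 95/2,  f(-2) = 7,  f(-1) = 15/2,  f(1) = -13/2.
Hence the absolute maximum is 95/2 at u = -5.

95/2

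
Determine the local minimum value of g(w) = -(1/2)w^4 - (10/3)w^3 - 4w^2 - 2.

-19/6

Critical points: g'(w) = -2w^3 - 10w^2 - 8w vanishes at w = -4, -1, 0.
g''(w) = -6w^2 - 20w - 8. g''(-4) = -24 < 0 ⇒ local maximum; g''(-1) = 6 > 0 ⇒ local minimum; g''(0) = -8 < 0 ⇒ local maximum.
Thus g has its local minimum at w = -1, with value -19/6.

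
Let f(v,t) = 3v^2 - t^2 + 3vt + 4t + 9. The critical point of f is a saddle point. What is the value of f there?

79/7

∂f/∂v = 6v + 3t = 0 and ∂f/∂t = 3v - 2t + 4 = 0, so (v, t) = (-4/7, 8/7).
The Hessian has f_{vv} = 6, f_{tt} = -2, f_{vt} = 3, giving D = -21 < 0, so the point is a saddle point.
f(-4/7, 8/7) = 79/7.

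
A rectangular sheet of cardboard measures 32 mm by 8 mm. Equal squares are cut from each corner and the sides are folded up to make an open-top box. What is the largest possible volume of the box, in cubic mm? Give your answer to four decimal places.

With cut size x, the volume is V(x) = x(32 − 2x)(8 − 2x) for 0 < x < 4.
V'(x) = 12x^2 − 160x + 256. Setting V'(x) = 0 gives x ≈ 1.8593 (the root in (0, 4)).
V''(x) = 24x − 160 is negative there, so this is the maximum; V ≈ 225.1315.

225.1315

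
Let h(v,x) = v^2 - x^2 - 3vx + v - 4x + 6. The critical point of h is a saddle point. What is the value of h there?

∂h/∂v = 2v - 3x + 1 = 0 and ∂h/∂x = -3v - 2x - 4 = 0, so (v, x) = (-14/13, -5/13).
The Hessian has h_{vv} = 2, h_{xx} = -2, h_{vx} = -3, giving D = -13 < 0, so the point is a saddle point.
h(-14/13, -5/13) = 81/13.

81/13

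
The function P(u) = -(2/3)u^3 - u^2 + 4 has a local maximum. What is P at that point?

4

P'(u) = -2u^2 - 2u = 0 at u = -1, 0.
P''(u) = -4u - 2. P''(-1) = 2 > 0 ⇒ local minimum; P''(0) = -2 < 0 ⇒ local maximum.
Thus P has its local maximum at u = 0, with value 4.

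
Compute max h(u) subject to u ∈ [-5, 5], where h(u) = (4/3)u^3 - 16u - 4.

248/3

The derivative is 4u^2 - 16, which vanishes at u = -2 and u = 2.
Evaluating at the critical points and endpoints: h(-5) = -272/3; h(-2) = 52/3; h(2) = -76/3; h(5) = 248/3.
The maximum over the interval is 248/3, attained at u = 5.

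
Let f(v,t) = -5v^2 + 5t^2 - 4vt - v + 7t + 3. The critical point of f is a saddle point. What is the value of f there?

20/29

∂f/∂v = -10v - 4t - 1 = 0 and ∂f/∂t = -4v + 10t + 7 = 0, so (v, t) = (9/58, -37/58).
The Hessian has f_{vv} = -10, f_{tt} = 10, f_{vt} = -4, giving D = -116 < 0, so the point is a saddle point.
f(9/58, -37/58) = 20/29.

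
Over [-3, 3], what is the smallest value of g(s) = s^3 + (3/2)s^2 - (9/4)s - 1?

-31/4

g'(s) = 3s^2 + 3s - 9/4, which vanishes at s = -3/2 and s = 1/2.
Evaluating at the critical points and endpoints: g(-3) = -31/4; g(-3/2) = 19/8; g(1/2) = -13/8; g(3) = 131/4.
The minimum over the interval is -31/4, attained at s = -3.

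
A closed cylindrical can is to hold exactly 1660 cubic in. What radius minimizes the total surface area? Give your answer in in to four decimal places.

6.4167

With radius r and height h, πr²h = 1660 so h = 1660/(πr²), and S(r) = 2πr² + 2πrh = 2πr² + 2·1660/r.
S'(r) = 4πr − 2·1660/r² = 0 ⇒ r³ = 1660/(2π), so r ≈ 6.4167 and h = 2r ≈ 12.8333.
S''(r) = 4π + 4·1660/r³ > 0, so this is the minimum; S ≈ 776.1040.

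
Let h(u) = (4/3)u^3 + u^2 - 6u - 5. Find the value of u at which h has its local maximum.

h'(u) = 4u^2 + 2u - 6. Setting h'(u) = 0 gives u ∈ {-3/2, 1}.
h''(u) = 8u + 2. h''(-3/2) = -10 < 0 ⇒ local maximum; h''(1) = 10 > 0 ⇒ local minimum.
The local maximum is h(-3/2) = 7/4.

-3/2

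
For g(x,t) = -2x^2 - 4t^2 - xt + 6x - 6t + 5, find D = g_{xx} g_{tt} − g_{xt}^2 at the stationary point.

31

∂g/∂x = -4x - t + 6 = 0 and ∂g/∂t = -x - 8t - 6 = 0, so (x, t) = (54/31, -30/31).
The Hessian has g_{xx} = -4, g_{tt} = -8, g_{xt} = -1, giving D = 31 > 0 with g_{xx} < 0, so the point is a local maximum.
D = (-4)·(-8) − (-1)^2 = 31.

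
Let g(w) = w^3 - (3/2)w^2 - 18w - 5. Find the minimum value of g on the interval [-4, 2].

Differentiating, g'(w) = 3w^2 - 3w - 18; whose only zero in [-4, 2] is w = -2.
Candidates: g(-4) = -21, g(-2) = 17, g(2) = -39.
Hence the absolute minimum is -39 at w = 2.

-39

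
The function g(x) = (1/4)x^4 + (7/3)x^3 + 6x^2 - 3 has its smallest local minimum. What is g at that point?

-3

Critical points: g'(x) = x^3 + 7x^2 + 12x vanishes at x = -4, -3, 0.
g''(x) = 3x^2 + 14x + 12. g''(-4) = 4 > 0 ⇒ local minimum; g''(-3) = -3 < 0 ⇒ local maximum; g''(0) = 12 > 0 ⇒ local minimum.
So the smallest local minimum value is g(0) = -3.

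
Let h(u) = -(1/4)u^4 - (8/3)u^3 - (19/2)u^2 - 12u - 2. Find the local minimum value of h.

1/4

Critical points: h'(u) = -u^3 - 8u^2 - 19u - 12 vanishes at u = -4, -3, -1.
Second-derivative test with h''(u) = -3u^2 - 16u - 19: h''(-4) = -3 < 0 ⇒ local maximum; h''(-3) = 2 > 0 ⇒ local minimum; h''(-1) = -6 < 0 ⇒ local maximum.
Thus h has its local minimum at u = -3, with value 1/4.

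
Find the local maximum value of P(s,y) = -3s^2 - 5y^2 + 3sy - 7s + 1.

296/51

∂P/∂s = -6s + 3y - 7 = 0 and ∂P/∂y = 3s - 10y = 0, so (s, y) = (-70/51, -7/17).
The Hessian has P_{ss} = -6, P_{yy} = -10, P_{sy} = 3, giving D = 51 > 0 with P_{ss} < 0, so the point is a local maximum.
P(-70/51, -7/17) = 296/51.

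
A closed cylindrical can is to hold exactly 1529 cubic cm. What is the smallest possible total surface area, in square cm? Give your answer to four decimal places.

With radius r and height h, πr²h = 1529 so h = 1529/(πr²), and S(r) = 2πr² + 2πrh = 2πr² + 2·1529/r.
S'(r) = 4πr − 2·1529/r² = 0 ⇒ r³ = 1529/(2π), so r ≈ 6.2432 and h = 2r ≈ 12.4865.
S''(r) = 4π + 4·1529/r³ > 0, so this is the minimum; S ≈ 734.7161.

734.7161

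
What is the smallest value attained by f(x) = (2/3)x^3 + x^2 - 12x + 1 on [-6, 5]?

-35

f'(x) = 2x^2 + 2x - 12, which vanishes at x = -3 and x = 2.
Evaluating at the critical points and endpoints: f(-6) = -35; f(-3) = 28; f(2) = -41/3; f(5) = 148/3.
The minimum over the interval is -35, attained at x = -6.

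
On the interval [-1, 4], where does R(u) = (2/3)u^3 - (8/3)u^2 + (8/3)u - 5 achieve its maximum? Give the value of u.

4

R'(u) = 2u^2 - (16/3)u + 8/3, which vanishes at u = 2/3 and u = 2.
Candidates: R(-1) = -11; R(2/3) = -341/81; R(2) = -5; R(4) = 17/3.
Hence the absolute maximum is 17/3 at u = 4.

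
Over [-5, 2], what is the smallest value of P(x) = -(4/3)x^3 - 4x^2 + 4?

P'(x) = -4x^2 - 8x, which vanishes at x = -2 and x = 0.
Evaluating at the critical points and endpoints: P(-5) = 212/3; P(-2) = -4/3; P(0) = 4; P(2) = -68/3.
So the minimum is P(2) = -68/3.

-68/3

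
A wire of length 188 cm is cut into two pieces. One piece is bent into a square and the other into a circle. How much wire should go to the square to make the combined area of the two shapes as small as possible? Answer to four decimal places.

105.2986

Let x be the length used for the square. Square side x/4; circle radius (188−x)/(2π).
A(x) = (x/4)² + π·((188−x)/(2π))² = x²/16 + (188−x)²/(4π) for 0 ≤ x ≤ 188. A'(x) = x/8 − (188−x)/(2π) = 0 gives x = 4·188/(π+4) ≈ 105.2986.
A'' = 1/8 + 1/(2π) > 0, so this gives the minimum combined area; x ≈ 105.2986 cm to the square.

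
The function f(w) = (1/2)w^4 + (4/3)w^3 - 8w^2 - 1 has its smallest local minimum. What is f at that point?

-259/3

f'(w) = 2w^3 + 4w^2 - 16w. Setting f'(w) = 0 gives w ∈ {-4, 0, 2}.
Since f''(w) = 6w^2 + 8w - 16, we get f''(-4) = 48 > 0 ⇒ local minimum; f''(0) = -16 < 0 ⇒ local maximum; f''(2) = 24 > 0 ⇒ local minimum.
So the smallest local minimum value is f(-4) = -259/3.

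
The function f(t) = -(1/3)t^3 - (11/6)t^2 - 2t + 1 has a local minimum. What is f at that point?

-1/2

Critical points: f'(t) = -t^2 - (11/3)t - 2 vanishes at t = -3, -2/3.
Since f''(t) = -2t - 11/3, we get f''(-3) = 7/3 > 0 ⇒ local minimum; f''(-2/3) = -7/3 < 0 ⇒ local maximum.
So the local minimum value is f(-3) = -1/2.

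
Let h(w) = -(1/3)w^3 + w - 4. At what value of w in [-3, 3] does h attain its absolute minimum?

The derivative is -w^2 + 1, which vanishes at w = -1 and w = 1.
Evaluating at the critical points and endpoints: h(-3) = 2; h(-1) = -14/3; h(1) = -10/3; h(3) = -10.
Hence the absolute minimum is -10 at w = 3.

3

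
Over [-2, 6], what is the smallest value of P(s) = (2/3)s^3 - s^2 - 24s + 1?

-205/3

P'(s) = 2s^2 - 2s - 24, whose only zero in [-2, 6] is s = 4.
Compare values at every candidate in [-2, 6]: P(-2) = 119/3,  P(4) = -205/3,  P(6) = -35.
Hence the absolute minimum is -205/3 at s = 4.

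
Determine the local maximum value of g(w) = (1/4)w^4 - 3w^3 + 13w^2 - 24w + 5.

g'(w) = w^3 - 9w^2 + 26w - 24 = 0 at w = 2, 3, 4.
Since g''(w) = 3w^2 - 18w + 26, we get g''(2) = 2 > 0 ⇒ local minimum; g''(3) = -1 < 0 ⇒ local maximum; g''(4) = 2 > 0 ⇒ local minimum.
Thus g has its local maximum at w = 3, with value -43/4.

-43/4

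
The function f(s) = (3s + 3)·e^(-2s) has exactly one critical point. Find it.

By the product rule, f'(s) = (-6s - 3)·e^(-2s). Since e^(-2s) > 0, the only critical point is s = -1/2.
f''(-1/2) has the same sign as -6 < 0, so this is a local maximum.
f(-1/2) = (3/2)·e^(1) ≈ 4.0774.

-1/2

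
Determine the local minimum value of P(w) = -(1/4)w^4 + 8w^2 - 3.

P'(w) = -w^3 + 16w = 0 at w = -4, 0, 4.
Since P''(w) = -3w^2 + 16, we get P''(-4) = -32 < 0 ⇒ local maximum; P''(0) = 16 > 0 ⇒ local minimum; P''(4) = -32 < 0 ⇒ local maximum.
The local minimum is P(0) = -3.

-3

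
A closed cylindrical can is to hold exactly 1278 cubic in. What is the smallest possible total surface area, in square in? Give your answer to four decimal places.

With radius r and height h, πr²h = 1278 so h = 1278/(πr²), and S(r) = 2πr² + 2πrh = 2πr² + 2·1278/r.
S'(r) = 4πr − 2·1278/r² = 0 ⇒ r³ = 1278/(2π), so r ≈ 5.8810 and h = 2r ≈ 11.7620.
S''(r) = 4π + 4·1278/r³ > 0, so this is the minimum; S ≈ 651.9312.

651.9312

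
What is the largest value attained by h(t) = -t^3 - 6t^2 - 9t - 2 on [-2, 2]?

Differentiating, h'(t) = -3t^2 - 12t - 9; whose only zero in [-2, 2] is t = -1.
Candidates: h(-2) = 0; h(-1) = 2; h(2) = -52.
So the maximum is h(-1) = 2.

2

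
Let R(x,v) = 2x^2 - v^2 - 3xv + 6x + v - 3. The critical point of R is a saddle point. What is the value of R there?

-67/17

∂R/∂x = 4x - 3v + 6 = 0 and ∂R/∂v = -3x - 2v + 1 = 0, so (x, v) = (-9/17, 22/17).
The Hessian has R_{xx} = 4, R_{vv} = -2, R_{xv} = -3, giving D = -17 < 0, so the point is a saddle point.
R(-9/17, 22/17) = -67/17.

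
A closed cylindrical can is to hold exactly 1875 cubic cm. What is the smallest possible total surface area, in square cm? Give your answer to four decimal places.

With radius r and height h, πr²h = 1875 so h = 1875/(πr²), and S(r) = 2πr² + 2πrh = 2πr² + 2·1875/r.
S'(r) = 4πr − 2·1875/r² = 0 ⇒ r³ = 1875/(2π), so r ≈ 6.6825 and h = 2r ≈ 13.3650.
S''(r) = 4π + 4·1875/r³ > 0, so this is the minimum; S ≈ 841.7479.

841.7479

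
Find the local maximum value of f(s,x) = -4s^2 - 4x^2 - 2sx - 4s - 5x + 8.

151/15

∂f/∂s = -8s - 2x - 4 = 0 and ∂f/∂x = -2s - 8x - 5 = 0, so (s, x) = (-11/30, -8/15).
The Hessian has f_{ss} = -8, f_{xx} = -8, f_{sx} = -2, giving D = 60 > 0 with f_{ss} < 0, so the point is a local maximum.
f(-11/30, -8/15) = 151/15.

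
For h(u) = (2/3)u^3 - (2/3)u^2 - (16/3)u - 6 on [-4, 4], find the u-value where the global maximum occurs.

4

The derivative is 2u^2 - (4/3)u - 16/3, which vanishes at u = -4/3 and u = 2.
Candidates: h(-4) = -38, h(-4/3) = -134/81, h(2) = -14, h(4) = 14/3.
The maximum over the interval is 14/3, attained at u = 4.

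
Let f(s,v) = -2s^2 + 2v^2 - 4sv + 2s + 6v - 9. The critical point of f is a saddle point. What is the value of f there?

-19/2

∂f/∂s = -4s - 4v + 2 = 0 and ∂f/∂v = -4s + 4v + 6 = 0, so (s, v) = (1, -1/2).
The Hessian has f_{ss} = -4, f_{vv} = 4, f_{sv} = -4, giving D = -32 < 0, so the point is a saddle point.
f(1, -1/2) = -19/2.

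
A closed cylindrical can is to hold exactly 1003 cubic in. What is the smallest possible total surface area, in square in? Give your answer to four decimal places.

554.6877

With radius r and height h, πr²h = 1003 so h = 1003/(πr²), and S(r) = 2πr² + 2πrh = 2πr² + 2·1003/r.
S'(r) = 4πr − 2·1003/r² = 0 ⇒ r³ = 1003/(2π), so r ≈ 5.4247 and h = 2r ≈ 10.8493.
S''(r) = 4π + 4·1003/r³ > 0, so this is the minimum; S ≈ 554.6877.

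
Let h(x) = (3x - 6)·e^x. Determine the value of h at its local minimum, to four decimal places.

h'(x) = 3·e^x + (3x - 6)·1·e^x = (3x - 3)·e^x. Since e^x > 0, the only critical point is x = 1.
h''(1) has the same sign as 3 > 0, so this is a local minimum.
h(1) = (-3)·e^(1) ≈ -8.1548.

-8.1548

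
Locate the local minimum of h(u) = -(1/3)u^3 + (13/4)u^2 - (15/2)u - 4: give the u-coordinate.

h'(u) = -u^2 + (13/2)u - 15/2 = 0 at u = 3/2, 5.
h''(u) = -2u + 13/2. h''(3/2) = 7/2 > 0 ⇒ local minimum; h''(5) = -7/2 < 0 ⇒ local maximum.
So the local minimum value is h(3/2) = -145/16.

3/2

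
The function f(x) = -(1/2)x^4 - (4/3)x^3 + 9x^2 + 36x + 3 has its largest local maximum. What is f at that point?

Critical points: f'(x) = -2x^3 - 4x^2 + 18x + 36 vanishes at x = -3, -2, 3.
Second-derivative test with f''(x) = -6x^2 - 8x + 18: f''(-3) = -12 < 0 ⇒ local maximum; f''(-2) = 10 > 0 ⇒ local minimum; f''(3) = -60 < 0 ⇒ local maximum.
Thus f has its largest local maximum at x = 3, with value 231/2.

231/2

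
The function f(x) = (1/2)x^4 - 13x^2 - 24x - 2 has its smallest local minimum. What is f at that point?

Critical points: f'(x) = 2x^3 - 26x - 24 vanishes at x = -3, -1, 4.
Since f''(x) = 6x^2 - 26, we get f''(-3) = 28 > 0 ⇒ local minimum; f''(-1) = -20 < 0 ⇒ local maximum; f''(4) = 70 > 0 ⇒ local minimum.
The smallest local minimum is f(4) = -178.

-178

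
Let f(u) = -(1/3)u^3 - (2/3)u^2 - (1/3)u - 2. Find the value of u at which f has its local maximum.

f'(u) = -u^2 - (4/3)u - 1/3 = 0 at u = -1, -1/3.
Since f''(u) = -2u - 4/3, we get f''(-1) = 2/3 > 0 ⇒ local minimum; f''(-1/3) = -2/3 < 0 ⇒ local maximum.
The local maximum is f(-1/3) = -158/81.

-1/3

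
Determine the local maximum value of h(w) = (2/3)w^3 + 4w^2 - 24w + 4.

h'(w) = 2w^2 + 8w - 24 = 0 at w = -6, 2.
Since h''(w) = 4w + 8, we get h''(-6) = -16 < 0 ⇒ local maximum; h''(2) = 16 > 0 ⇒ local minimum.
So the local maximum value is h(-6) = 148.

148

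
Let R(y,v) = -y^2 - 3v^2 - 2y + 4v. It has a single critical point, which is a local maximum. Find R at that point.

∂R/∂y = -2y - 2 = 0 and ∂R/∂v = -6v + 4 = 0, so (y, v) = (-1, 2/3).
The Hessian has R_{yy} = -2, R_{vv} = -6, R_{yv} = 0, giving D = 12 > 0 with R_{yy} < 0, so the point is a local maximum.
R(-1, 2/3) = 7/3.

7/3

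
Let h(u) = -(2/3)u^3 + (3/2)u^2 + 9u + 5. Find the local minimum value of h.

Critical points: h'(u) = -2u^2 + 3u + 9 vanishes at u = -3/2, 3.
Since h''(u) = -4u + 3, we get h''(-3/2) = 9 > 0 ⇒ local minimum; h''(3) = -9 < 0 ⇒ local maximum.
Thus h has its local minimum at u = -3/2, with value -23/8.

-23/8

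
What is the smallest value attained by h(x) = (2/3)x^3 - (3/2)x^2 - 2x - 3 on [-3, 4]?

Differentiating, h'(x) = 2x^2 - 3x - 2; which vanishes at x = -1/2 and x = 2.
Candidates: h(-3) = -57/2,  h(-1/2) = -59/24,  h(2) = -23/3,  h(4) = 23/3.
Hence the absolute minimum is -57/2 at x = -3.

-57/2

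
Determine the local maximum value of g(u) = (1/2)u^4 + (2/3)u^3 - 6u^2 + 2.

2

Critical points: g'(u) = 2u^3 + 2u^2 - 12u vanishes at u = -3, 0, 2.
g''(u) = 6u^2 + 4u - 12. g''(-3) = 30 > 0 ⇒ local minimum; g''(0) = -12 < 0 ⇒ local maximum; g''(2) = 20 > 0 ⇒ local minimum.
The local maximum is g(0) = 2.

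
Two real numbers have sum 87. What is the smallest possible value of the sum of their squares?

With a + b = 87, a^2 + b^2 = a^2 + (87 − a)^2.
The derivative 2a − 2(87 − a) = 4a − 174 vanishes at a = 87/2; second derivative 4 > 0, a minimum.
The minimum is 2·(87/2)^2 = 7569/2.

7569/2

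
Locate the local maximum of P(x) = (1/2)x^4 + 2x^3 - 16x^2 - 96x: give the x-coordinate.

Critical points: P'(x) = 2x^3 + 6x^2 - 32x - 96 vanishes at x = -4, -3, 4.
Since P''(x) = 6x^2 + 12x - 32, we get P''(-4) = 16 > 0 ⇒ local minimum; P''(-3) = -14 < 0 ⇒ local maximum; P''(4) = 112 > 0 ⇒ local minimum.
So the local maximum value is P(-3) = 261/2.

-3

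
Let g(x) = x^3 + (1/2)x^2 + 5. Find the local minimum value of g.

5

g'(x) = 3x^2 + x = 0 at x = -1/3, 0.
g''(x) = 6x + 1. g''(-1/3) = -1 < 0 ⇒ local maximum; g''(0) = 1 > 0 ⇒ local minimum.
So the local minimum value is g(0) = 5.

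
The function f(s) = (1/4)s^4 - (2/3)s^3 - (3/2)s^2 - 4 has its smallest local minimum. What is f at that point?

-61/4

f'(s) = s^3 - 2s^2 - 3s. Setting f'(s) = 0 gives s ∈ {-1, 0, 3}.
Since f''(s) = 3s^2 - 4s - 3, we get f''(-1) = 4 > 0 ⇒ local minimum; f''(0) = -3 < 0 ⇒ local maximum; f''(3) = 12 > 0 ⇒ local minimum.
The smallest local minimum is f(3) = -61/4.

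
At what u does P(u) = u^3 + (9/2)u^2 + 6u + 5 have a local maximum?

P'(u) = 3u^2 + 9u + 6 = 0 at u = -2, -1.
Second-derivative test with P''(u) = 6u + 9: P''(-2) = -3 < 0 ⇒ local maximum; P''(-1) = 3 > 0 ⇒ local minimum.
Thus P has its local maximum at u = -2, with value 3.

-2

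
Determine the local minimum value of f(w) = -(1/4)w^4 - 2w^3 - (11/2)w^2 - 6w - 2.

f'(w) = -w^3 - 6w^2 - 11w - 6. Setting f'(w) = 0 gives w ∈ {-3, -2, -1}.
Second-derivative test with f''(w) = -3w^2 - 12w - 11: f''(-3) = -2 < 0 ⇒ local maximum; f''(-2) = 1 > 0 ⇒ local minimum; f''(-1) = -2 < 0 ⇒ local maximum.
So the local minimum value is f(-2) = 0.

0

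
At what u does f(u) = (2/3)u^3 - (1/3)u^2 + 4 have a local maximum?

f'(u) = 2u^2 - (2/3)u. Setting f'(u) = 0 gives u ∈ {0, 1/3}.
f''(u) = 4u - 2/3. f''(0) = -2/3 < 0 ⇒ local maximum; f''(1/3) = 2/3 > 0 ⇒ local minimum.
Thus f has its local maximum at u = 0, with value 4.

0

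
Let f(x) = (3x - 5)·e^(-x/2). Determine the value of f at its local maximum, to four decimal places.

0.9593

Differentiating with the product rule gives f'(x) = (-(3/2)x + 11/2)·e^(-x/2). Since e^(-x/2) > 0, the only critical point is x = 11/3.
f''(11/3) has the same sign as -3/2 < 0, so this is a local maximum.
f(11/3) = (6)·e^(-11/6) ≈ 0.9593.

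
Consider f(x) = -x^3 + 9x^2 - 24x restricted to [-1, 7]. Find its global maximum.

34

The derivative is -3x^2 + 18x - 24, which vanishes at x = 2 and x = 4.
Evaluating at the critical points and endpoints: f(-1) = 34,  f(2) = -20,  f(4) = -16,  f(7) = -70.
The maximum over the interval is 34, attained at x = -1.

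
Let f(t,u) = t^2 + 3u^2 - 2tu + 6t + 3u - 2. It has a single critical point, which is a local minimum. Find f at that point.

∂f/∂t = 2t - 2u + 6 = 0 and ∂f/∂u = -2t + 6u + 3 = 0, so (t, u) = (-21/4, -9/4).
The Hessian has f_{tt} = 2, f_{uu} = 6, f_{tu} = -2, giving D = 8 > 0 with f_{tt} > 0, so the point is a local minimum.
f(-21/4, -9/4) = -169/8.

-169/8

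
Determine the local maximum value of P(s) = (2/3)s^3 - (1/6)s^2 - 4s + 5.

685/81

P'(s) = 2s^2 - (1/3)s - 4. Setting P'(s) = 0 gives s ∈ {-4/3, 3/2}.
Second-derivative test with P''(s) = 4s - 1/3: P''(-4/3) = -17/3 < 0 ⇒ local maximum; P''(3/2) = 17/3 > 0 ⇒ local minimum.
So the local maximum value is P(-4/3) = 685/81.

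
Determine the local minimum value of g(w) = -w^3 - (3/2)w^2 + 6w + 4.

g'(w) = -3w^2 - 3w + 6. Setting g'(w) = 0 gives w ∈ {-2, 1}.
Since g''(w) = -6w - 3, we get g''(-2) = 9 > 0 ⇒ local minimum; g''(1) = -9 < 0 ⇒ local maximum.
The local minimum is g(-2) = -6.

-6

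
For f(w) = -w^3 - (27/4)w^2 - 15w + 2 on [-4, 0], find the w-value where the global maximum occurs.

-4

The derivative is -3w^2 - (27/2)w - 15, which vanishes at w = -5/2 and w = -2.
Evaluating at the critical points and endpoints: f(-4) = 18; f(-5/2) = 207/16; f(-2) = 13; f(0) = 2.
The maximum over the interval is 18, attained at w = -4.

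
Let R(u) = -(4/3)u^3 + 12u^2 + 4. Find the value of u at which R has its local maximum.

6

R'(u) = -4u^2 + 24u. Setting R'(u) = 0 gives u ∈ {0, 6}.
R''(u) = -8u + 24. R''(0) = 24 > 0 ⇒ local minimum; R''(6) = -24 < 0 ⇒ local maximum.
Thus R has its local maximum at u = 6, with value 148.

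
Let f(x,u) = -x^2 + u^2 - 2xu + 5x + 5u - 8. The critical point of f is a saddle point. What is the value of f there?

∂f/∂x = -2x - 2u + 5 = 0 and ∂f/∂u = -2x + 2u + 5 = 0, so (x, u) = (5/2, 0).
The Hessian has f_{xx} = -2, f_{uu} = 2, f_{xu} = -2, giving D = -8 < 0, so the point is a saddle point.
f(5/2, 0) = -7/4.

-7/4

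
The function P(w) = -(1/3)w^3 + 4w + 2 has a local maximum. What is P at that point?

22/3

Critical points: P'(w) = -w^2 + 4 vanishes at w = -2, 2.
Second-derivative test with P''(w) = -2w: P''(-2) = 4 > 0 ⇒ local minimum; P''(2) = -4 < 0 ⇒ local maximum.
So the local maximum value is P(2) = 22/3.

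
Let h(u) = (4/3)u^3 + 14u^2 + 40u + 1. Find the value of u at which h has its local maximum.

-5

h'(u) = 4u^2 + 28u + 40 = 0 at u = -5, -2.
Second-derivative test with h''(u) = 8u + 28: h''(-5) = -12 < 0 ⇒ local maximum; h''(-2) = 12 > 0 ⇒ local minimum.
So the local maximum value is h(-5) = -47/3.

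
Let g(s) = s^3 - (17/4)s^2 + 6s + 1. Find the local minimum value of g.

Critical points: g'(s) = 3s^2 - (17/2)s + 6 vanishes at s = 4/3, 3/2.
Since g''(s) = 6s - 17/2, we get g''(4/3) = -1/2 < 0 ⇒ local maximum; g''(3/2) = 1/2 > 0 ⇒ local minimum.
So the local minimum value is g(3/2) = 61/16.

61/16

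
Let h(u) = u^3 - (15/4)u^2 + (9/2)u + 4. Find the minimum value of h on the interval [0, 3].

4

Differentiating, h'(u) = 3u^2 - (15/2)u + 9/2; which vanishes at u = 1 and u = 3/2.
Candidates: h(0) = 4, h(1) = 23/4, h(3/2) = 91/16, h(3) = 43/4.
So the minimum is h(0) = 4.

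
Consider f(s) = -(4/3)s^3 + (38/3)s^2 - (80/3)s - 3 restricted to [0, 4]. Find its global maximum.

23/3

f'(s) = -4s^2 + (76/3)s - 80/3, whose only zero in [0, 4] is s = 4/3.
Compare values at every candidate in [0, 4]: f(0) = -3,  f(4/3) = -1555/81,  f(4) = 23/3.
So the maximum is f(4) = 23/3.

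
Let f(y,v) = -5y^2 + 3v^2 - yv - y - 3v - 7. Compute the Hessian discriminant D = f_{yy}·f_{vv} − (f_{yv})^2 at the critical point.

∂f/∂y = -10y - v - 1 = 0 and ∂f/∂v = -y + 6v - 3 = 0, so (y, v) = (-9/61, 29/61).
The Hessian has f_{yy} = -10, f_{vv} = 6, f_{yv} = -1, giving D = -61 < 0, so the point is a saddle point.
D = (-10)·(6) − (-1)^2 = -61.

-61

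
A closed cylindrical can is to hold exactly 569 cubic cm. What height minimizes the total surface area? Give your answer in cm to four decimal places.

8.9813

With radius r and height h, πr²h = 569 so h = 569/(πr²), and S(r) = 2πr² + 2πrh = 2πr² + 2·569/r.
S'(r) = 4πr − 2·569/r² = 0 ⇒ r³ = 569/(2π), so r ≈ 4.4907 and h = 2r ≈ 8.9813.
S''(r) = 4π + 4·569/r³ > 0, so this is the minimum; S ≈ 380.1218.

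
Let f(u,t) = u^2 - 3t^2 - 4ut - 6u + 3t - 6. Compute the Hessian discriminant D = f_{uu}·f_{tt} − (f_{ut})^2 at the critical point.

∂f/∂u = 2u - 4t - 6 = 0 and ∂f/∂t = -4u - 6t + 3 = 0, so (u, t) = (12/7, -9/14).
The Hessian has f_{uu} = 2, f_{tt} = -6, f_{ut} = -4, giving D = -28 < 0, so the point is a saddle point.
D = (2)·(-6) − (-4)^2 = -28.

-28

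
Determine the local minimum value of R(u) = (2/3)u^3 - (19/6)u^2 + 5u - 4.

R'(u) = 2u^2 - (19/3)u + 5. Setting R'(u) = 0 gives u ∈ {3/2, 5/3}.
R''(u) = 4u - 19/3. R''(3/2) = -1/3 < 0 ⇒ local maximum; R''(5/3) = 1/3 > 0 ⇒ local minimum.
So the local minimum value is R(5/3) = -223/162.

-223/162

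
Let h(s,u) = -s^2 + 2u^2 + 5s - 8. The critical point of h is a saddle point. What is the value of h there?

-7/4

∂h/∂s = -2s + 5 = 0 and ∂h/∂u = 4u = 0, so (s, u) = (5/2, 0).
The Hessian has h_{ss} = -2, h_{uu} = 4, h_{su} = 0, giving D = -8 < 0, so the point is a saddle point.
h(5/2, 0) = -7/4.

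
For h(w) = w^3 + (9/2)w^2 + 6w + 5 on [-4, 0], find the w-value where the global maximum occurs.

h'(w) = 3w^2 + 9w + 6, which vanishes at w = -2 and w = -1.
Evaluating at the critical points and endpoints: h(-4) = -11; h(-2) = 3; h(-1) = 5/2; h(0) = 5.
So the maximum is h(0) = 5.

0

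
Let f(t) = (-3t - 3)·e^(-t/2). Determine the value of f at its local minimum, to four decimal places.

-3.6392

f'(t) = (-3)·e^(-t/2) + (-3t - 3)·(-1/2)·e^(-t/2) = ((3/2)t - 3/2)·e^(-t/2). Since e^(-t/2) > 0, the only critical point is t = 1.
f''(1) has the same sign as 3/2 > 0, so this is a local minimum.
f(1) = (-6)·e^(-1/2) ≈ -3.6392.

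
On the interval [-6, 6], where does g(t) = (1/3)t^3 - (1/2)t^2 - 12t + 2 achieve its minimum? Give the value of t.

4

Differentiating, g'(t) = t^2 - t - 12; which vanishes at t = -3 and t = 4.
Compare values at every candidate in [-6, 6]: g(-6) = -16, g(-3) = 49/2, g(4) = -98/3, g(6) = -16.
The minimum over the interval is -98/3, attained at t = 4.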